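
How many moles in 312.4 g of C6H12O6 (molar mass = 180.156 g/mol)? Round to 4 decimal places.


n = mass / M
n = 312.4 / 180.156
n = 1.73405271 mol, rounded to 4 dp:

1.7341 mol


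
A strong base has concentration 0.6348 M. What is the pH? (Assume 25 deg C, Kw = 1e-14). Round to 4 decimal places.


A strong base dissociates completely, so [OH-] equals the given concentration.
pOH = -log10([OH-]) = -log10(0.6348) = 0.197363
pH = 14 - pOH = 14 - 0.197363
pH = 13.802637, rounded to 4 dp:

13.8026


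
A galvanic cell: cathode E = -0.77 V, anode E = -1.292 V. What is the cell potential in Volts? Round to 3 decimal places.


Standard cell potential: E_cell = E_cathode - E_anode.
E_cell = -0.77 - (-1.292)
E_cell = 0.522 V, rounded to 3 dp:

0.522 V


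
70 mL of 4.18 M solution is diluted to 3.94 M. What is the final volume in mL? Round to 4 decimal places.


Dilution: M1*V1 = M2*V2, solve for V2.
V2 = M1*V1 / M2
V2 = 4.18 * 70 / 3.94
V2 = 292.6 / 3.94
V2 = 74.26395939 mL, rounded to 4 dp:

74.2640 mL


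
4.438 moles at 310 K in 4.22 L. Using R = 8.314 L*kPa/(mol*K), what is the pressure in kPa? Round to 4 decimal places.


PV = nRT, solve for P = nRT / V.
nRT = 4.438 * 8.314 * 310 = 11438.2349
P = 11438.2349 / 4.22
P = 2710.48220379 kPa, rounded to 4 dp:

2710.4822 kPa


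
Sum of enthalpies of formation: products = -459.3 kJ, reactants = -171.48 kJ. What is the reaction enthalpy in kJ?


dH_rxn = sum(dH_f products) - sum(dH_f reactants)
dH_rxn = -459.3 - (-171.48)
dH_rxn = -287.82 kJ:

-287.82 kJ


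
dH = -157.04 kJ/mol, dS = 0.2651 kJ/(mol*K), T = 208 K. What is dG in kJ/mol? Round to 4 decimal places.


Gibbs: dG = dH - T*dS (consistent units, dS already in kJ/(mol*K)).
T*dS = 208 * 0.2651 = 55.1408
dG = -157.04 - (55.1408)
dG = -212.1808 kJ/mol, rounded to 4 dp:

-212.1808 kJ/mol


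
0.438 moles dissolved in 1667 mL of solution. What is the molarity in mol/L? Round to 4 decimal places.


Convert volume to liters: V_L = V_mL / 1000.
V_L = 1667 / 1000 = 1.667 L
M = n / V_L = 0.438 / 1.667
M = 0.26274745 mol/L, rounded to 4 dp:

0.2627 mol/L


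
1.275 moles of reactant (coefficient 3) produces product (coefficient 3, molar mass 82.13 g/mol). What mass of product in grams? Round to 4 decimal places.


Use the coefficient ratio to convert reactant moles to product moles, then multiply by the product's molar mass.
moles_P = moles_R * (coeff_P / coeff_R) = 1.275 * (3/3) = 1.275
mass_P = moles_P * M_P = 1.275 * 82.13
mass_P = 104.71575 g, rounded to 4 dp:

104.7158 g


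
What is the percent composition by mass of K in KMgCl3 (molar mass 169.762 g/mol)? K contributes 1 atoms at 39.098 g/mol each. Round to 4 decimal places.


pct = 100 * (n_elem * M_elem) / M_total
mass_contribution = 1 * 39.098 = 39.098 g/mol
pct = 100 * 39.098 / 169.762
pct = 23.03106702 %, rounded to 4 dp:

23.0311 %


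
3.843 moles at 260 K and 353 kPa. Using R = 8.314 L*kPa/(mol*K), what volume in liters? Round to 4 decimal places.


PV = nRT, solve for V = nRT / P.
nRT = 3.843 * 8.314 * 260 = 8307.1825
V = 8307.1825 / 353
V = 23.5330949 L, rounded to 4 dp:

23.5331 L


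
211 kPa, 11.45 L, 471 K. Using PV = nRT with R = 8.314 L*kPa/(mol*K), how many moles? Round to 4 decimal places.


PV = nRT, solve for n = PV / (RT).
PV = 211 * 11.45 = 2415.95
RT = 8.314 * 471 = 3915.894
n = 2415.95 / 3915.894
n = 0.61696001 mol, rounded to 4 dp:

0.6170 mol


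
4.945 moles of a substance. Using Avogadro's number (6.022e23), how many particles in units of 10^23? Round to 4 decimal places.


N = n * NA, then divide by 1e23 for the requested units.
N / 1e23 = n * 6.022
N / 1e23 = 4.945 * 6.022
N / 1e23 = 29.77879, rounded to 4 dp:

29.7788


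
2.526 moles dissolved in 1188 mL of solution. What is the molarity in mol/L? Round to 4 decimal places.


Convert volume to liters: V_L = V_mL / 1000.
V_L = 1188 / 1000 = 1.188 L
M = n / V_L = 2.526 / 1.188
M = 2.12626263 mol/L, rounded to 4 dp:

2.1263 mol/L


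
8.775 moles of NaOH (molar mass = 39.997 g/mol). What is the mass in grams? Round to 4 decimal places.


mass = n * M
mass = 8.775 * 39.997
mass = 350.973675 g, rounded to 4 dp:

350.9737 g


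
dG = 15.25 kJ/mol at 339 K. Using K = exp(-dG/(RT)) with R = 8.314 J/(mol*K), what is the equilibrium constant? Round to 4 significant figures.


dG is in kJ/mol; multiply by 1000 to match R in J/(mol*K).
RT = 8.314 * 339 = 2818.446 J/mol
exponent = -dG*1000 / (RT) = -(15.25*1000) / 2818.446 = -5.41078311
K = exp(-5.41078311)
K = 0.0044681398, rounded to 4 significant figures:

0.004468


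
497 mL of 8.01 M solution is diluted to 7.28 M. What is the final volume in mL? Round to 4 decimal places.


Dilution: M1*V1 = M2*V2, solve for V2.
V2 = M1*V1 / M2
V2 = 8.01 * 497 / 7.28
V2 = 3980.97 / 7.28
V2 = 546.83653846 mL, rounded to 4 dp:

546.8365 mL


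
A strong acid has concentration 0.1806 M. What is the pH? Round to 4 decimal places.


A strong acid dissociates completely, so [H+] equals the given concentration.
pH = -log10([H+]) = -log10(0.1806)
pH = 0.74328225, rounded to 4 dp:

0.7433


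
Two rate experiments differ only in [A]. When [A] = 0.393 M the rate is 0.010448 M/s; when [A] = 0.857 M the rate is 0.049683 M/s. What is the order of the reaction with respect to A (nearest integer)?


Rate is proportional to [A]^n, so rate2/rate1 = ([A]2/[A]1)^n. Take logs to solve for n.
rate2/rate1 = 0.049683 / 0.010448 = 4.7553
[A]2/[A]1 = 0.857 / 0.393 = 2.1807
n = ln(4.7553) / ln(2.1807) = 2.0
Nearest integer order:

2


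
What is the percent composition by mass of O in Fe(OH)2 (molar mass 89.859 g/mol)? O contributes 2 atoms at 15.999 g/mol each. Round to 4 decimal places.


pct = 100 * (n_elem * M_elem) / M_total
mass_contribution = 2 * 15.999 = 31.998 g/mol
pct = 100 * 31.998 / 89.859
pct = 35.60912096 %, rounded to 4 dp:

35.6091 %


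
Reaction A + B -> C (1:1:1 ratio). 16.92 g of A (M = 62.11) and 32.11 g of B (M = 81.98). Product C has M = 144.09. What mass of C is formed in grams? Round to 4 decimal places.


Find moles of each reactant; the smaller value is the limiting reagent in a 1:1:1 reaction, so moles_C equals moles of the limiter.
n_A = mass_A / M_A = 16.92 / 62.11 = 0.27242 mol
n_B = mass_B / M_B = 32.11 / 81.98 = 0.391681 mol
Limiting reagent: A (smaller), n_limiting = 0.27242 mol
mass_C = n_limiting * M_C = 0.27242 * 144.09
mass_C = 39.2529978 g, rounded to 4 dp:

39.2530 g


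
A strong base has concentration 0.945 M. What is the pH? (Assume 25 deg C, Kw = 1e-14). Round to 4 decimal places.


A strong base dissociates completely, so [OH-] equals the given concentration.
pOH = -log10([OH-]) = -log10(0.945) = 0.024568
pH = 14 - pOH = 14 - 0.024568
pH = 13.975432, rounded to 4 dp:

13.9754


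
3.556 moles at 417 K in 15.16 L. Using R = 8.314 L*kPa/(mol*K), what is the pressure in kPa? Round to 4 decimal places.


PV = nRT, solve for P = nRT / V.
nRT = 3.556 * 8.314 * 417 = 12328.4315
P = 12328.4315 / 15.16
P = 813.2210752 kPa, rounded to 4 dp:

813.2211 kPa


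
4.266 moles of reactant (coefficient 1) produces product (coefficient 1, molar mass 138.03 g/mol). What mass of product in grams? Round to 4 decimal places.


Use the coefficient ratio to convert reactant moles to product moles, then multiply by the product's molar mass.
moles_P = moles_R * (coeff_P / coeff_R) = 4.266 * (1/1) = 4.266
mass_P = moles_P * M_P = 4.266 * 138.03
mass_P = 588.83598 g, rounded to 4 dp:

588.8360 g


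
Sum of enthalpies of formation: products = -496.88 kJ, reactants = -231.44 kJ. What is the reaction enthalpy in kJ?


dH_rxn = sum(dH_f products) - sum(dH_f reactants)
dH_rxn = -496.88 - (-231.44)
dH_rxn = -265.44 kJ:

-265.44 kJ


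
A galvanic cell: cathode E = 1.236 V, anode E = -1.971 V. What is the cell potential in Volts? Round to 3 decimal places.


Standard cell potential: E_cell = E_cathode - E_anode.
E_cell = 1.236 - (-1.971)
E_cell = 3.207 V, rounded to 3 dp:

3.207 V


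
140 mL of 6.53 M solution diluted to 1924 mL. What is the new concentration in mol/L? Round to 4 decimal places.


Dilution: M1*V1 = M2*V2, solve for M2.
M2 = M1*V1 / V2
M2 = 6.53 * 140 / 1924
M2 = 914.2 / 1924
M2 = 0.47515593 mol/L, rounded to 4 dp:

0.4752 mol/L


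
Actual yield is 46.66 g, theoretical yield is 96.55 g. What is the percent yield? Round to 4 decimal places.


% yield = 100 * actual / theoretical
% yield = 100 * 46.66 / 96.55
% yield = 48.32729156 %, rounded to 4 dp:

48.3273 %


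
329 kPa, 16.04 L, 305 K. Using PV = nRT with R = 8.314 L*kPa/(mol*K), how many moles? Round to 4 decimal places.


PV = nRT, solve for n = PV / (RT).
PV = 329 * 16.04 = 5277.16
RT = 8.314 * 305 = 2535.77
n = 5277.16 / 2535.77
n = 2.0810878 mol, rounded to 4 dp:

2.0811 mol


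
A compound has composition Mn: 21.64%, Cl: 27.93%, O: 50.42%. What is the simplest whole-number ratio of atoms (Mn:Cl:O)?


Assume 100 g of compound, divide each mass% by atomic mass to get moles, then normalize by the smallest to get a raw atom ratio.
Moles per 100 g: Mn: 21.64/54.938 = 0.3939, Cl: 27.93/35.453 = 0.7878, O: 50.42/15.999 = 3.1514
Raw ratio (divide by min = 0.3939): Mn: 1.0, Cl: 2.0, O: 8.001
Multiply by 1 to clear fractions: Mn: 1.0 ~= 1, Cl: 2.0 ~= 2, O: 8.001 ~= 8
Reduce by GCD to get the simplest whole-number ratio:

1:2:8


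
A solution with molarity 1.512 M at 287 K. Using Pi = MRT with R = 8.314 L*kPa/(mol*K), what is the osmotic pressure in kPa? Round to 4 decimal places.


Osmotic pressure (van't Hoff): Pi = M*R*T.
RT = 8.314 * 287 = 2386.118
Pi = 1.512 * 2386.118
Pi = 3607.810416 kPa, rounded to 4 dp:

3607.8104 kPa


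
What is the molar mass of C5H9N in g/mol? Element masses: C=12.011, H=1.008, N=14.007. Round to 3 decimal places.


M = sum(count * atomic_mass) over atoms.
M = 5*12.011 + 9*1.008 + 1*14.007
M = 60.055 + 9.072 + 14.007
M = 83.134 g/mol, rounded to 3 dp:

83.134 g/mol


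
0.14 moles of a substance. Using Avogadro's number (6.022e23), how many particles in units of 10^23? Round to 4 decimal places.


N = n * NA, then divide by 1e23 for the requested units.
N / 1e23 = n * 6.022
N / 1e23 = 0.14 * 6.022
N / 1e23 = 0.84308, rounded to 4 dp:

0.8431


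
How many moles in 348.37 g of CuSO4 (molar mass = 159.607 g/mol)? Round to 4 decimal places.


n = mass / M
n = 348.37 / 159.607
n = 2.18267369 mol, rounded to 4 dp:

2.1827 mol


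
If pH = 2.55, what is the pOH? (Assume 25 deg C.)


At 25 deg C, pH + pOH = 14.
pOH = 14 - pH = 14 - 2.55
pOH = 11.45:

11.45


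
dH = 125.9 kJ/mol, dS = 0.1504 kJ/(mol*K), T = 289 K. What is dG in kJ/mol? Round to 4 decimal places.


Gibbs: dG = dH - T*dS (consistent units, dS already in kJ/(mol*K)).
T*dS = 289 * 0.1504 = 43.4656
dG = 125.9 - (43.4656)
dG = 82.4344 kJ/mol, rounded to 4 dp:

82.4344 kJ/mol


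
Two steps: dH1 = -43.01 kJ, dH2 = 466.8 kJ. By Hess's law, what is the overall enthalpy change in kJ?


Hess's law: enthalpy is a state function, so add the step enthalpies.
dH_total = dH1 + dH2 = -43.01 + (466.8)
dH_total = 423.79 kJ:

423.79 kJ


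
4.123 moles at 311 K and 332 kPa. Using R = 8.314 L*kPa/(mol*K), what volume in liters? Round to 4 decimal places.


PV = nRT, solve for V = nRT / P.
nRT = 4.123 * 8.314 * 311 = 10660.6514
V = 10660.6514 / 332
V = 32.11039578 L, rounded to 4 dp:

32.1104 L


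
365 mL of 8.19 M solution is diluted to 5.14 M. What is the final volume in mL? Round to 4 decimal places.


Dilution: M1*V1 = M2*V2, solve for V2.
V2 = M1*V1 / M2
V2 = 8.19 * 365 / 5.14
V2 = 2989.35 / 5.14
V2 = 581.58560311 mL, rounded to 4 dp:

581.5856 mL


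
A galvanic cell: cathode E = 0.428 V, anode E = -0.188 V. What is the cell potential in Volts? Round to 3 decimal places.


Standard cell potential: E_cell = E_cathode - E_anode.
E_cell = 0.428 - (-0.188)
E_cell = 0.616 V, rounded to 3 dp:

0.616 V


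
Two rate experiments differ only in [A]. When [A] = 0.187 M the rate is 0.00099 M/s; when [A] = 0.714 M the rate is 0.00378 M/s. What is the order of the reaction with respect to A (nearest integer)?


Rate is proportional to [A]^n, so rate2/rate1 = ([A]2/[A]1)^n. Take logs to solve for n.
rate2/rate1 = 0.00378 / 0.00099 = 3.8182
[A]2/[A]1 = 0.714 / 0.187 = 3.8182
n = ln(3.8182) / ln(3.8182) = 1.0
Nearest integer order:

1


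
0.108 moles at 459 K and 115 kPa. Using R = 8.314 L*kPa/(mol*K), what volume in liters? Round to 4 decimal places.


PV = nRT, solve for V = nRT / P.
nRT = 0.108 * 8.314 * 459 = 412.1416
V = 412.1416 / 115
V = 3.58384 L, rounded to 4 dp:

3.5838 L


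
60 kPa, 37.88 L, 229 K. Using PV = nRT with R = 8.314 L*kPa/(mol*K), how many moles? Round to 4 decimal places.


PV = nRT, solve for n = PV / (RT).
PV = 60 * 37.88 = 2272.8
RT = 8.314 * 229 = 1903.906
n = 2272.8 / 1903.906
n = 1.19375641 mol, rounded to 4 dp:

1.1938 mol


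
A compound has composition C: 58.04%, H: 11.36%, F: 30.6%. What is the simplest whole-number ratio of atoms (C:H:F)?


Assume 100 g of compound, divide each mass% by atomic mass to get moles, then normalize by the smallest to get a raw atom ratio.
Moles per 100 g: C: 58.04/12.011 = 4.8322, H: 11.36/1.008 = 11.2698, F: 30.6/18.998 = 1.6107
Raw ratio (divide by min = 1.6107): C: 3.0, H: 6.997, F: 1.0
Multiply by 1 to clear fractions: C: 3.0 ~= 3, H: 6.997 ~= 7, F: 1.0 ~= 1
Reduce by GCD to get the simplest whole-number ratio:

3:7:1


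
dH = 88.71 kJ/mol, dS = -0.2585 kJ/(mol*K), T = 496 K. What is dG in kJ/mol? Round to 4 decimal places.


Gibbs: dG = dH - T*dS (consistent units, dS already in kJ/(mol*K)).
T*dS = 496 * -0.2585 = -128.216
dG = 88.71 - (-128.216)
dG = 216.926 kJ/mol, rounded to 4 dp:

216.9260 kJ/mol


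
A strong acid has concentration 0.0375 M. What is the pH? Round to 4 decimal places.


A strong acid dissociates completely, so [H+] equals the given concentration.
pH = -log10([H+]) = -log10(0.0375)
pH = 1.42596873, rounded to 4 dp:

1.4260


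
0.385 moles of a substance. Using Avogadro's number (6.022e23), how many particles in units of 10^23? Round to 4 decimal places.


N = n * NA, then divide by 1e23 for the requested units.
N / 1e23 = n * 6.022
N / 1e23 = 0.385 * 6.022
N / 1e23 = 2.31847, rounded to 4 dp:

2.3185


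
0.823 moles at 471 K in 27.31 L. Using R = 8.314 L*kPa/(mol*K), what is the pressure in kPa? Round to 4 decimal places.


PV = nRT, solve for P = nRT / V.
nRT = 0.823 * 8.314 * 471 = 3222.7808
P = 3222.7808 / 27.31
P = 118.00735262 kPa, rounded to 4 dp:

118.0074 kPa


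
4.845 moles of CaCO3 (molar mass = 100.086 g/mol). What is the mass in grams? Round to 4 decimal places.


mass = n * M
mass = 4.845 * 100.086
mass = 484.91667 g, rounded to 4 dp:

484.9167 g


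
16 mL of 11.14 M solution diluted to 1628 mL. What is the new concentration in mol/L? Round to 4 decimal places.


Dilution: M1*V1 = M2*V2, solve for M2.
M2 = M1*V1 / V2
M2 = 11.14 * 16 / 1628
M2 = 178.24 / 1628
M2 = 0.10948403 mol/L, rounded to 4 dp:

0.1095 mol/L


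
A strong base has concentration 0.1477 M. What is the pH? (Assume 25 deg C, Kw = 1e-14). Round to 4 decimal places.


A strong base dissociates completely, so [OH-] equals the given concentration.
pOH = -log10([OH-]) = -log10(0.1477) = 0.83062
pH = 14 - pOH = 14 - 0.83062
pH = 13.16938, rounded to 4 dp:

13.1694


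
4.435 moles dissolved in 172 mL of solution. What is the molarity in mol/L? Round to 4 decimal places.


Convert volume to liters: V_L = V_mL / 1000.
V_L = 172 / 1000 = 0.172 L
M = n / V_L = 4.435 / 0.172
M = 25.78488372 mol/L, rounded to 4 dp:

25.7849 mol/L


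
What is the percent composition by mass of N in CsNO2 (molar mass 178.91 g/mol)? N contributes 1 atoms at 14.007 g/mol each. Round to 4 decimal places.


pct = 100 * (n_elem * M_elem) / M_total
mass_contribution = 1 * 14.007 = 14.007 g/mol
pct = 100 * 14.007 / 178.91
pct = 7.82907607 %, rounded to 4 dp:

7.8291 %


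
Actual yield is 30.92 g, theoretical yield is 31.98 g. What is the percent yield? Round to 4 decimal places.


% yield = 100 * actual / theoretical
% yield = 100 * 30.92 / 31.98
% yield = 96.68542839 %, rounded to 4 dp:

96.6854 %


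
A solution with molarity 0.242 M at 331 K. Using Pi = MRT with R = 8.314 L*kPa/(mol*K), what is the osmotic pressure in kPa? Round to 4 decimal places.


Osmotic pressure (van't Hoff): Pi = M*R*T.
RT = 8.314 * 331 = 2751.934
Pi = 0.242 * 2751.934
Pi = 665.968028 kPa, rounded to 4 dp:

665.9680 kPa


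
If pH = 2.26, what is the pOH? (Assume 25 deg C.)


At 25 deg C, pH + pOH = 14.
pOH = 14 - pH = 14 - 2.26
pOH = 11.74:

11.74


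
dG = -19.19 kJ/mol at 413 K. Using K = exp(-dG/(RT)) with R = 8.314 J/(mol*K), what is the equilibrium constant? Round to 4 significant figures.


dG is in kJ/mol; multiply by 1000 to match R in J/(mol*K).
RT = 8.314 * 413 = 3433.682 J/mol
exponent = -dG*1000 / (RT) = -(-19.19*1000) / 3433.682 = 5.58875283
K = exp(5.58875283)
K = 267.40192, rounded to 4 significant figures:

267.4


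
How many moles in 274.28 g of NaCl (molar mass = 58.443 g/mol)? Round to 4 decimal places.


n = mass / M
n = 274.28 / 58.443
n = 4.69311979 mol, rounded to 4 dp:

4.6931 mol


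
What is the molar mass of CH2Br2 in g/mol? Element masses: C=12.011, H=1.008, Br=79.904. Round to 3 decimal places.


M = sum(count * atomic_mass) over atoms.
M = 1*12.011 + 2*1.008 + 2*79.904
M = 12.011 + 2.016 + 159.808
M = 173.835 g/mol, rounded to 3 dp:

173.835 g/mol


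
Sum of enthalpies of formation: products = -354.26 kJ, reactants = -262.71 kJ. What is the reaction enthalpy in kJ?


dH_rxn = sum(dH_f products) - sum(dH_f reactants)
dH_rxn = -354.26 - (-262.71)
dH_rxn = -91.55 kJ:

-91.55 kJ


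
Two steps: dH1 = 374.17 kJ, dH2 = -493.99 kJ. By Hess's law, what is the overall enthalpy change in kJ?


Hess's law: enthalpy is a state function, so add the step enthalpies.
dH_total = dH1 + dH2 = 374.17 + (-493.99)
dH_total = -119.82 kJ:

-119.82 kJ


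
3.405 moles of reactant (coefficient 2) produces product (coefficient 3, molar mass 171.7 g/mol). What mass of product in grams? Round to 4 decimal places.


Use the coefficient ratio to convert reactant moles to product moles, then multiply by the product's molar mass.
moles_P = moles_R * (coeff_P / coeff_R) = 3.405 * (3/2) = 5.1075
mass_P = moles_P * M_P = 5.1075 * 171.7
mass_P = 876.95775 g, rounded to 4 dp:

876.9578 g


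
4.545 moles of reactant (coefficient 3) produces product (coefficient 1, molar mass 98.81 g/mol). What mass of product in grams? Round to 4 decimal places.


Use the coefficient ratio to convert reactant moles to product moles, then multiply by the product's molar mass.
moles_P = moles_R * (coeff_P / coeff_R) = 4.545 * (1/3) = 1.515
mass_P = moles_P * M_P = 1.515 * 98.81
mass_P = 149.69715 g, rounded to 4 dp:

149.6972 g


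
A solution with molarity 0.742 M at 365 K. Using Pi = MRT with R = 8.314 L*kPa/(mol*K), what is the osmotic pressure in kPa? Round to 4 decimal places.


Osmotic pressure (van't Hoff): Pi = M*R*T.
RT = 8.314 * 365 = 3034.61
Pi = 0.742 * 3034.61
Pi = 2251.68062 kPa, rounded to 4 dp:

2251.6806 kPa


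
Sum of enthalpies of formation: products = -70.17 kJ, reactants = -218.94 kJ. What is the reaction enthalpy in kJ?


dH_rxn = sum(dH_f products) - sum(dH_f reactants)
dH_rxn = -70.17 - (-218.94)
dH_rxn = 148.77 kJ:

148.77 kJ


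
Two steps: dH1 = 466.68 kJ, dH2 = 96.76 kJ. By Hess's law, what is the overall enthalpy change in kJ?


Hess's law: enthalpy is a state function, so add the step enthalpies.
dH_total = dH1 + dH2 = 466.68 + (96.76)
dH_total = 563.44 kJ:

563.44 kJ


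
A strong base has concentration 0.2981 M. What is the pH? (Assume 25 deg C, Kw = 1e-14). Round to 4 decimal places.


A strong base dissociates completely, so [OH-] equals the given concentration.
pOH = -log10([OH-]) = -log10(0.2981) = 0.525638
pH = 14 - pOH = 14 - 0.525638
pH = 13.474362, rounded to 4 dp:

13.4744


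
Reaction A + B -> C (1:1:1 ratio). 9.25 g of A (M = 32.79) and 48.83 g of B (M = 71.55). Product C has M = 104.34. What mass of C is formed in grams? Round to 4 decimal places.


Find moles of each reactant; the smaller value is the limiting reagent in a 1:1:1 reaction, so moles_C equals moles of the limiter.
n_A = mass_A / M_A = 9.25 / 32.79 = 0.282098 mol
n_B = mass_B / M_B = 48.83 / 71.55 = 0.68246 mol
Limiting reagent: A (smaller), n_limiting = 0.282098 mol
mass_C = n_limiting * M_C = 0.282098 * 104.34
mass_C = 29.43410532 g, rounded to 4 dp:

29.4341 g


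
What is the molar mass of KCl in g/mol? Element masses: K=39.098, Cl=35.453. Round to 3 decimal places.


M = sum(count * atomic_mass) over atoms.
M = 1*39.098 + 1*35.453
M = 39.098 + 35.453
M = 74.551 g/mol, rounded to 3 dp:

74.551 g/mol


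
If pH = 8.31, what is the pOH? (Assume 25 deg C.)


At 25 deg C, pH + pOH = 14.
pOH = 14 - pH = 14 - 8.31
pOH = 5.69:

5.69


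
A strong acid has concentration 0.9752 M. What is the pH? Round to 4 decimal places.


A strong acid dissociates completely, so [H+] equals the given concentration.
pH = -log10([H+]) = -log10(0.9752)
pH = 0.01090631, rounded to 4 dp:

0.0109


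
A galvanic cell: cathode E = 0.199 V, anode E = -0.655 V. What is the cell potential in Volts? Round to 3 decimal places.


Standard cell potential: E_cell = E_cathode - E_anode.
E_cell = 0.199 - (-0.655)
E_cell = 0.854 V, rounded to 3 dp:

0.854 V


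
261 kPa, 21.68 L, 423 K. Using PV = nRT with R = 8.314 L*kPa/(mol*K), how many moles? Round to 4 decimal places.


PV = nRT, solve for n = PV / (RT).
PV = 261 * 21.68 = 5658.48
RT = 8.314 * 423 = 3516.822
n = 5658.48 / 3516.822
n = 1.60897538 mol, rounded to 4 dp:

1.6090 mol


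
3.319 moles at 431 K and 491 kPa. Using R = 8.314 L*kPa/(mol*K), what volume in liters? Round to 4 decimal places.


PV = nRT, solve for V = nRT / P.
nRT = 3.319 * 8.314 * 431 = 11893.0855
V = 11893.0855 / 491
V = 24.22217006 L, rounded to 4 dp:

24.2222 L


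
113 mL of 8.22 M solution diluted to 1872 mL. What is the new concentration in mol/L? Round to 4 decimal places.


Dilution: M1*V1 = M2*V2, solve for M2.
M2 = M1*V1 / V2
M2 = 8.22 * 113 / 1872
M2 = 928.86 / 1872
M2 = 0.4961859 mol/L, rounded to 4 dp:

0.4962 mol/L


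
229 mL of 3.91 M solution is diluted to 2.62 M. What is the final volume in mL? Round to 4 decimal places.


Dilution: M1*V1 = M2*V2, solve for V2.
V2 = M1*V1 / M2
V2 = 3.91 * 229 / 2.62
V2 = 895.39 / 2.62
V2 = 341.7519084 mL, rounded to 4 dp:

341.7519 mL


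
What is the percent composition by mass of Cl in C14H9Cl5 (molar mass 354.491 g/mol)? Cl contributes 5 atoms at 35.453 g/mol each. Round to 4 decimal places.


pct = 100 * (n_elem * M_elem) / M_total
mass_contribution = 5 * 35.453 = 177.265 g/mol
pct = 100 * 177.265 / 354.491
pct = 50.00550084 %, rounded to 4 dp:

50.0055 %


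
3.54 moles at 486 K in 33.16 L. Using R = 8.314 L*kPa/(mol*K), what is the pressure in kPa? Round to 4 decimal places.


PV = nRT, solve for P = nRT / V.
nRT = 3.54 * 8.314 * 486 = 14303.7382
P = 14303.7382 / 33.16
P = 431.355193 kPa, rounded to 4 dp:

431.3552 kPa


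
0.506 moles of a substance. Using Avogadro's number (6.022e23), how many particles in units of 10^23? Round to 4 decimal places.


N = n * NA, then divide by 1e23 for the requested units.
N / 1e23 = n * 6.022
N / 1e23 = 0.506 * 6.022
N / 1e23 = 3.047132, rounded to 4 dp:

3.0471


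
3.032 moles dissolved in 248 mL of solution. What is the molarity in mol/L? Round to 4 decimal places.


Convert volume to liters: V_L = V_mL / 1000.
V_L = 248 / 1000 = 0.248 L
M = n / V_L = 3.032 / 0.248
M = 12.22580645 mol/L, rounded to 4 dp:

12.2258 mol/L


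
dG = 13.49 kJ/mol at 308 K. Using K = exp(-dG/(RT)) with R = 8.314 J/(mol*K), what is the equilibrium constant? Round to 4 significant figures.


dG is in kJ/mol; multiply by 1000 to match R in J/(mol*K).
RT = 8.314 * 308 = 2560.712 J/mol
exponent = -dG*1000 / (RT) = -(13.49*1000) / 2560.712 = -5.26806607
K = exp(-5.26806607)
K = 0.0051535676, rounded to 4 significant figures:

0.005154


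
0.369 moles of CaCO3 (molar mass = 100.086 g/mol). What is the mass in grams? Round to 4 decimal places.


mass = n * M
mass = 0.369 * 100.086
mass = 36.931734 g, rounded to 4 dp:

36.9317 g


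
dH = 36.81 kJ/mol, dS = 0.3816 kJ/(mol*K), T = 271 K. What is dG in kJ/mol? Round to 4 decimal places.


Gibbs: dG = dH - T*dS (consistent units, dS already in kJ/(mol*K)).
T*dS = 271 * 0.3816 = 103.4136
dG = 36.81 - (103.4136)
dG = -66.6036 kJ/mol, rounded to 4 dp:

-66.6036 kJ/mol


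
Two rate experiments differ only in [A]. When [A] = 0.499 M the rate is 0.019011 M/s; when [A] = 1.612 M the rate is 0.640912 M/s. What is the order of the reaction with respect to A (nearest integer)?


Rate is proportional to [A]^n, so rate2/rate1 = ([A]2/[A]1)^n. Take logs to solve for n.
rate2/rate1 = 0.640912 / 0.019011 = 33.7127
[A]2/[A]1 = 1.612 / 0.499 = 3.2305
n = ln(33.7127) / ln(3.2305) = 3.0
Nearest integer order:

3


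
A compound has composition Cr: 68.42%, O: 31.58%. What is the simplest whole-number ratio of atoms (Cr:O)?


Assume 100 g of compound, divide each mass% by atomic mass to get moles, then normalize by the smallest to get a raw atom ratio.
Moles per 100 g: Cr: 68.42/51.996 = 1.3159, O: 31.58/15.999 = 1.9739
Raw ratio (divide by min = 1.3159): Cr: 1.0, O: 1.5
Multiply by 2 to clear fractions: Cr: 2.0 ~= 2, O: 3.0 ~= 3
Reduce by GCD to get the simplest whole-number ratio:

2:3


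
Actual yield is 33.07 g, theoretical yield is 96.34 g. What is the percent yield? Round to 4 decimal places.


% yield = 100 * actual / theoretical
% yield = 100 * 33.07 / 96.34
% yield = 34.3263442 %, rounded to 4 dp:

34.3263 %


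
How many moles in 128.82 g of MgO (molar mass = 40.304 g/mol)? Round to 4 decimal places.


n = mass / M
n = 128.82 / 40.304
n = 3.19620881 mol, rounded to 4 dp:

3.1962 mol


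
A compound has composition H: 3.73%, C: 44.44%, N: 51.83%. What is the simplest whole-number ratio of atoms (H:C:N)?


Assume 100 g of compound, divide each mass% by atomic mass to get moles, then normalize by the smallest to get a raw atom ratio.
Moles per 100 g: H: 3.73/1.008 = 3.7004, C: 44.44/12.011 = 3.6999, N: 51.83/14.007 = 3.7003
Raw ratio (divide by min = 3.6999): H: 1.0, C: 1.0, N: 1.0
Multiply by 1 to clear fractions: H: 1.0 ~= 1, C: 1.0 ~= 1, N: 1.0 ~= 1
Reduce by GCD to get the simplest whole-number ratio:

1:1:1


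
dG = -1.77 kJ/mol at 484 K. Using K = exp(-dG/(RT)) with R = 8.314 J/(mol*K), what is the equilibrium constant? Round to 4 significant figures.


dG is in kJ/mol; multiply by 1000 to match R in J/(mol*K).
RT = 8.314 * 484 = 4023.976 J/mol
exponent = -dG*1000 / (RT) = -(-1.77*1000) / 4023.976 = 0.43986346
K = exp(0.43986346)
K = 1.5524952, rounded to 4 significant figures:

1.552


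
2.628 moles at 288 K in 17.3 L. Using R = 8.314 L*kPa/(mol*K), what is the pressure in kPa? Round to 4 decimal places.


PV = nRT, solve for P = nRT / V.
nRT = 2.628 * 8.314 * 288 = 6292.5673
P = 6292.5673 / 17.3
P = 363.73221387 kPa, rounded to 4 dp:

363.7322 kPa


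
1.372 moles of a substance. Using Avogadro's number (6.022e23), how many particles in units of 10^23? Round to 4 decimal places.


N = n * NA, then divide by 1e23 for the requested units.
N / 1e23 = n * 6.022
N / 1e23 = 1.372 * 6.022
N / 1e23 = 8.262184, rounded to 4 dp:

8.2622


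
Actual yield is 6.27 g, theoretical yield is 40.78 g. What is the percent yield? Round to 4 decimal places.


% yield = 100 * actual / theoretical
% yield = 100 * 6.27 / 40.78
% yield = 15.37518391 %, rounded to 4 dp:

15.3752 %


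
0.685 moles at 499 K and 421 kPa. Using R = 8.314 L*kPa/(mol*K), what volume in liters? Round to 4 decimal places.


PV = nRT, solve for V = nRT / P.
nRT = 0.685 * 8.314 * 499 = 2841.8499
V = 2841.8499 / 421
V = 6.75023729 L, rounded to 4 dp:

6.7502 L


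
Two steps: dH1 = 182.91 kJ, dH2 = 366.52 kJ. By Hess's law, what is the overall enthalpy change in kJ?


Hess's law: enthalpy is a state function, so add the step enthalpies.
dH_total = dH1 + dH2 = 182.91 + (366.52)
dH_total = 549.43 kJ:

549.43 kJ


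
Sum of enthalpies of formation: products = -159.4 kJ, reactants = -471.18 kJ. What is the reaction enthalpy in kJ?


dH_rxn = sum(dH_f products) - sum(dH_f reactants)
dH_rxn = -159.4 - (-471.18)
dH_rxn = 311.78 kJ:

311.78 kJ


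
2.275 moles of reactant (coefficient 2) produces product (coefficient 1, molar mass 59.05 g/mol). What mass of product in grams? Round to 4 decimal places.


Use the coefficient ratio to convert reactant moles to product moles, then multiply by the product's molar mass.
moles_P = moles_R * (coeff_P / coeff_R) = 2.275 * (1/2) = 1.1375
mass_P = moles_P * M_P = 1.1375 * 59.05
mass_P = 67.169375 g, rounded to 4 dp:

67.1694 g


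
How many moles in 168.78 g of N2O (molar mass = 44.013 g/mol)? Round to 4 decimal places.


n = mass / M
n = 168.78 / 44.013
n = 3.83477609 mol, rounded to 4 dp:

3.8348 mol


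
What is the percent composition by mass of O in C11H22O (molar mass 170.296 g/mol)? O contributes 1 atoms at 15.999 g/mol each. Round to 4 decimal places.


pct = 100 * (n_elem * M_elem) / M_total
mass_contribution = 1 * 15.999 = 15.999 g/mol
pct = 100 * 15.999 / 170.296
pct = 9.39481843 %, rounded to 4 dp:

9.3948 %


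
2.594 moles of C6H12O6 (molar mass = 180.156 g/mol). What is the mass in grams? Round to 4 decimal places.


mass = n * M
mass = 2.594 * 180.156
mass = 467.324664 g, rounded to 4 dp:

467.3247 g


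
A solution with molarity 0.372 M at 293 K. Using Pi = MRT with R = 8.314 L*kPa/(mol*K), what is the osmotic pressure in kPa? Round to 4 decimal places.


Osmotic pressure (van't Hoff): Pi = M*R*T.
RT = 8.314 * 293 = 2436.002
Pi = 0.372 * 2436.002
Pi = 906.192744 kPa, rounded to 4 dp:

906.1927 kPa


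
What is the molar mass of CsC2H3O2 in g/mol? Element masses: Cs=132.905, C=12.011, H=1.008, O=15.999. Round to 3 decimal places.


M = sum(count * atomic_mass) over atoms.
M = 1*132.905 + 2*12.011 + 3*1.008 + 2*15.999
M = 132.905 + 24.022 + 3.024 + 31.998
M = 191.949 g/mol, rounded to 3 dp:

191.949 g/mol


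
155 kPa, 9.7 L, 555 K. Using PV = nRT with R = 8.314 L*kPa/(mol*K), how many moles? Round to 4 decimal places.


PV = nRT, solve for n = PV / (RT).
PV = 155 * 9.7 = 1503.5
RT = 8.314 * 555 = 4614.27
n = 1503.5 / 4614.27
n = 0.32583702 mol, rounded to 4 dp:

0.3258 mol


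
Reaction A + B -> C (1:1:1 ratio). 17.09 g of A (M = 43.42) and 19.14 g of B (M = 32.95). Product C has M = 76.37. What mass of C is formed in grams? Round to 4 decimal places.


Find moles of each reactant; the smaller value is the limiting reagent in a 1:1:1 reaction, so moles_C equals moles of the limiter.
n_A = mass_A / M_A = 17.09 / 43.42 = 0.393597 mol
n_B = mass_B / M_B = 19.14 / 32.95 = 0.58088 mol
Limiting reagent: A (smaller), n_limiting = 0.393597 mol
mass_C = n_limiting * M_C = 0.393597 * 76.37
mass_C = 30.05900289 g, rounded to 4 dp:

30.0590 g


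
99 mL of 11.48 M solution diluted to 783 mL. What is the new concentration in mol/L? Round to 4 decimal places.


Dilution: M1*V1 = M2*V2, solve for M2.
M2 = M1*V1 / V2
M2 = 11.48 * 99 / 783
M2 = 1136.52 / 783
M2 = 1.45149425 mol/L, rounded to 4 dp:

1.4515 mol/L


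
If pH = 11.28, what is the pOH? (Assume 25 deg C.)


At 25 deg C, pH + pOH = 14.
pOH = 14 - pH = 14 - 11.28
pOH = 2.72:

2.72


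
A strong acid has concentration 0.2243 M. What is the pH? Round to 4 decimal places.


A strong acid dissociates completely, so [H+] equals the given concentration.
pH = -log10([H+]) = -log10(0.2243)
pH = 0.64917073, rounded to 4 dp:

0.6492


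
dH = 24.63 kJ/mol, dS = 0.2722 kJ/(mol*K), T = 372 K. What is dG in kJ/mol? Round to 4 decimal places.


Gibbs: dG = dH - T*dS (consistent units, dS already in kJ/(mol*K)).
T*dS = 372 * 0.2722 = 101.2584
dG = 24.63 - (101.2584)
dG = -76.6284 kJ/mol, rounded to 4 dp:

-76.6284 kJ/mol


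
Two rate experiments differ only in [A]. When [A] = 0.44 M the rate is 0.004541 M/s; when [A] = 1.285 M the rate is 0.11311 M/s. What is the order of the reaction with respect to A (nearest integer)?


Rate is proportional to [A]^n, so rate2/rate1 = ([A]2/[A]1)^n. Take logs to solve for n.
rate2/rate1 = 0.11311 / 0.004541 = 24.9086
[A]2/[A]1 = 1.285 / 0.44 = 2.9205
n = ln(24.9086) / ln(2.9205) = 3.0
Nearest integer order:

3


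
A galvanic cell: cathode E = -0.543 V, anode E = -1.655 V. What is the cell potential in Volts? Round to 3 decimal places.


Standard cell potential: E_cell = E_cathode - E_anode.
E_cell = -0.543 - (-1.655)
E_cell = 1.112 V, rounded to 3 dp:

1.112 V


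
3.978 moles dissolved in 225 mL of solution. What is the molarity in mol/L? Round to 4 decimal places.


Convert volume to liters: V_L = V_mL / 1000.
V_L = 225 / 1000 = 0.225 L
M = n / V_L = 3.978 / 0.225
M = 17.68 mol/L, rounded to 4 dp:

17.6800 mol/L


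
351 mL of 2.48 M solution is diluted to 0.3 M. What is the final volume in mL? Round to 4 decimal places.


Dilution: M1*V1 = M2*V2, solve for V2.
V2 = M1*V1 / M2
V2 = 2.48 * 351 / 0.3
V2 = 870.48 / 0.3
V2 = 2901.6 mL, rounded to 4 dp:

2901.6000 mL


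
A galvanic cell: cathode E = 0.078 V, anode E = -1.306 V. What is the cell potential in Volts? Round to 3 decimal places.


Standard cell potential: E_cell = E_cathode - E_anode.
E_cell = 0.078 - (-1.306)
E_cell = 1.384 V, rounded to 3 dp:

1.384 V


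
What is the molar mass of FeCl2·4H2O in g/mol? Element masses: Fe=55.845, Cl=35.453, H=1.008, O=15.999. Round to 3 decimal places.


M = sum(count * atomic_mass) over atoms.
M = 1*55.845 + 2*35.453 + 8*1.008 + 4*15.999
M = 55.845 + 70.906 + 8.064 + 63.996
M = 198.811 g/mol, rounded to 3 dp:

198.811 g/mol


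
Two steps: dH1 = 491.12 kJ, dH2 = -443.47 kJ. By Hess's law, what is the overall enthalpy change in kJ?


Hess's law: enthalpy is a state function, so add the step enthalpies.
dH_total = dH1 + dH2 = 491.12 + (-443.47)
dH_total = 47.65 kJ:

47.65 kJ


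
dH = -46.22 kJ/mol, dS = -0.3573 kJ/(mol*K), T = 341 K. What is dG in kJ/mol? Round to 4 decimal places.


Gibbs: dG = dH - T*dS (consistent units, dS already in kJ/(mol*K)).
T*dS = 341 * -0.3573 = -121.8393
dG = -46.22 - (-121.8393)
dG = 75.6193 kJ/mol, rounded to 4 dp:

75.6193 kJ/mol


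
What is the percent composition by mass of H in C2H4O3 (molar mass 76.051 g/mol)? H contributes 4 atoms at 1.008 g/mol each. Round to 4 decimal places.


pct = 100 * (n_elem * M_elem) / M_total
mass_contribution = 4 * 1.008 = 4.032 g/mol
pct = 100 * 4.032 / 76.051
pct = 5.30170543 %, rounded to 4 dp:

5.3017 %


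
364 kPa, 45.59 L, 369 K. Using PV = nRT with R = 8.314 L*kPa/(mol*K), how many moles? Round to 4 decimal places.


PV = nRT, solve for n = PV / (RT).
PV = 364 * 45.59 = 16594.76
RT = 8.314 * 369 = 3067.866
n = 16594.76 / 3067.866
n = 5.40921931 mol, rounded to 4 dp:

5.4092 mol


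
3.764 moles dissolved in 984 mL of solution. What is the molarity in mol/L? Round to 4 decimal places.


Convert volume to liters: V_L = V_mL / 1000.
V_L = 984 / 1000 = 0.984 L
M = n / V_L = 3.764 / 0.984
M = 3.82520325 mol/L, rounded to 4 dp:

3.8252 mol/L


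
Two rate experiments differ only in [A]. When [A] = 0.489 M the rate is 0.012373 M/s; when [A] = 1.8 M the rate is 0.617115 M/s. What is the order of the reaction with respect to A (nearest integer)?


Rate is proportional to [A]^n, so rate2/rate1 = ([A]2/[A]1)^n. Take logs to solve for n.
rate2/rate1 = 0.617115 / 0.012373 = 49.8759
[A]2/[A]1 = 1.8 / 0.489 = 3.681
n = ln(49.8759) / ln(3.681) = 3.0
Nearest integer order:

3


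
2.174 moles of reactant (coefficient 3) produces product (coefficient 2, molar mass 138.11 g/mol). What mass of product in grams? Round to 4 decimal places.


Use the coefficient ratio to convert reactant moles to product moles, then multiply by the product's molar mass.
moles_P = moles_R * (coeff_P / coeff_R) = 2.174 * (2/3) = 1.449333
mass_P = moles_P * M_P = 1.449333 * 138.11
mass_P = 200.16738063 g, rounded to 4 dp:

200.1674 g


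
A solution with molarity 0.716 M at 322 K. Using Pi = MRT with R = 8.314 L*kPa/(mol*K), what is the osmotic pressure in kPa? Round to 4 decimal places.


Osmotic pressure (van't Hoff): Pi = M*R*T.
RT = 8.314 * 322 = 2677.108
Pi = 0.716 * 2677.108
Pi = 1916.809328 kPa, rounded to 4 dp:

1916.8093 kPa


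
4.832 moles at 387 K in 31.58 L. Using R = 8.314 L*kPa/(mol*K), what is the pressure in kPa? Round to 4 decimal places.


PV = nRT, solve for P = nRT / V.
nRT = 4.832 * 8.314 * 387 = 15547.047
P = 15547.047 / 31.58
P = 492.30674478 kPa, rounded to 4 dp:

492.3067 kPa


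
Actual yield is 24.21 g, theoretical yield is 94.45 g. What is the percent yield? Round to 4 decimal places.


% yield = 100 * actual / theoretical
% yield = 100 * 24.21 / 94.45
% yield = 25.63260985 %, rounded to 4 dp:

25.6326 %


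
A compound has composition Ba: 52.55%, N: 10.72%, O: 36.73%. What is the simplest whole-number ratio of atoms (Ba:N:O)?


Assume 100 g of compound, divide each mass% by atomic mass to get moles, then normalize by the smallest to get a raw atom ratio.
Moles per 100 g: Ba: 52.55/137.327 = 0.3827, N: 10.72/14.007 = 0.7653, O: 36.73/15.999 = 2.2958
Raw ratio (divide by min = 0.3827): Ba: 1.0, N: 2.0, O: 5.999
Multiply by 1 to clear fractions: Ba: 1.0 ~= 1, N: 2.0 ~= 2, O: 5.999 ~= 6
Reduce by GCD to get the simplest whole-number ratio:

1:2:6


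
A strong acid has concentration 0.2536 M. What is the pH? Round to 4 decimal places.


A strong acid dissociates completely, so [H+] equals the given concentration.
pH = -log10([H+]) = -log10(0.2536)
pH = 0.59585075, rounded to 4 dp:

0.5959


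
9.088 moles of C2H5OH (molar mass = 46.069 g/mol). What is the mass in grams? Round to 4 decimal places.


mass = n * M
mass = 9.088 * 46.069
mass = 418.675072 g, rounded to 4 dp:

418.6751 g


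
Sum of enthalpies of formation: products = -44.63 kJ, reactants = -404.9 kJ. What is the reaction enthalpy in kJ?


dH_rxn = sum(dH_f products) - sum(dH_f reactants)
dH_rxn = -44.63 - (-404.9)
dH_rxn = 360.27 kJ:

360.27 kJ


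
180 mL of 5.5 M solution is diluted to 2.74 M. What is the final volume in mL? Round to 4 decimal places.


Dilution: M1*V1 = M2*V2, solve for V2.
V2 = M1*V1 / M2
V2 = 5.5 * 180 / 2.74
V2 = 990.0 / 2.74
V2 = 361.31386861 mL, rounded to 4 dp:

361.3139 mL


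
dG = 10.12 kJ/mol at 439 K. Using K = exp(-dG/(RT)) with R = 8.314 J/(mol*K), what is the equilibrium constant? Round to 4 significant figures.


dG is in kJ/mol; multiply by 1000 to match R in J/(mol*K).
RT = 8.314 * 439 = 3649.846 J/mol
exponent = -dG*1000 / (RT) = -(10.12*1000) / 3649.846 = -2.77271973
K = exp(-2.77271973)
K = 0.062491813, rounded to 4 significant figures:

0.06249


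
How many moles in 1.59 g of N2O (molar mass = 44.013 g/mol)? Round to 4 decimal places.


n = mass / M
n = 1.59 / 44.013
n = 0.03612569 mol, rounded to 4 dp:

0.0361 mol


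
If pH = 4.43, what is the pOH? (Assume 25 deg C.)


At 25 deg C, pH + pOH = 14.
pOH = 14 - pH = 14 - 4.43
pOH = 9.57:

9.57


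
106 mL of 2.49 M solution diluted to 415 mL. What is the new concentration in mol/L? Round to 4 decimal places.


Dilution: M1*V1 = M2*V2, solve for M2.
M2 = M1*V1 / V2
M2 = 2.49 * 106 / 415
M2 = 263.94 / 415
M2 = 0.636 mol/L, rounded to 4 dp:

0.6360 mol/L


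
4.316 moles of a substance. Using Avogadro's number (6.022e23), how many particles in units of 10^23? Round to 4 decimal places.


N = n * NA, then divide by 1e23 for the requested units.
N / 1e23 = n * 6.022
N / 1e23 = 4.316 * 6.022
N / 1e23 = 25.990952, rounded to 4 dp:

25.9910


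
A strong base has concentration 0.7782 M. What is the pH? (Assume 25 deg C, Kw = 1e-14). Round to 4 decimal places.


A strong base dissociates completely, so [OH-] equals the given concentration.
pOH = -log10([OH-]) = -log10(0.7782) = 0.108909
pH = 14 - pOH = 14 - 0.108909
pH = 13.891091, rounded to 4 dp:

13.8911
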